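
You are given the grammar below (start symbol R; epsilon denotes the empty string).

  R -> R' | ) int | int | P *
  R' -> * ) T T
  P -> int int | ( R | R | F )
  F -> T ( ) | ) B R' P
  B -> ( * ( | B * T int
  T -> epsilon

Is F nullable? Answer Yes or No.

No

Nullable nonterminals: T.
No production of F has an RHS whose symbols are all nullable, so F is not nullable.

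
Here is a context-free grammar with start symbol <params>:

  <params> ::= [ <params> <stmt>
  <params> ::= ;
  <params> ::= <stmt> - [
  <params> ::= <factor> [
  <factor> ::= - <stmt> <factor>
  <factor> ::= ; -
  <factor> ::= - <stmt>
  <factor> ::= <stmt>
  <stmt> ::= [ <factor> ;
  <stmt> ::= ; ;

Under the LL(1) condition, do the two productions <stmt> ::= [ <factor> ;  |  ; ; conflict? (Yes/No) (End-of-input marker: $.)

FIRST([ <factor> ;) = { [ } and FIRST(; ;) = { ; }.
The FIRST sets are disjoint and neither alternative is nullable — no conflict.

No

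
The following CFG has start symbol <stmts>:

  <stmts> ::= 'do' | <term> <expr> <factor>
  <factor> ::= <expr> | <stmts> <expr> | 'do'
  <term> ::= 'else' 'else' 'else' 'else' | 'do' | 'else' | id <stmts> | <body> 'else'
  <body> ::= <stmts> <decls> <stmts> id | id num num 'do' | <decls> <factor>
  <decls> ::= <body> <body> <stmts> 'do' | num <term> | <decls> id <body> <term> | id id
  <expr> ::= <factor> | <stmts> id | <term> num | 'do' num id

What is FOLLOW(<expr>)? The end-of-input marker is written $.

In <stmts> ::= <term> <expr> <factor>: add FIRST(<factor>) = { 'do', 'else', id, num }.
In <factor> ::= <expr>: <expr> is at the end, add FOLLOW(<factor>) = { $, 'do', 'else', id, num }.
In <factor> ::= <stmts> <expr>: <expr> is at the end, add FOLLOW(<factor>) = { $, 'do', 'else', id, num }.
Union: FOLLOW(<expr>) = { $, 'do', 'else', id, num }.

{ $, 'do', 'else', id, num }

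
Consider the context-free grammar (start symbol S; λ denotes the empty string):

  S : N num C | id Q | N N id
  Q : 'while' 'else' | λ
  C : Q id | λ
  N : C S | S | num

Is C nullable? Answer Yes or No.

Yes

C has an λ-production, so C ⇒ λ.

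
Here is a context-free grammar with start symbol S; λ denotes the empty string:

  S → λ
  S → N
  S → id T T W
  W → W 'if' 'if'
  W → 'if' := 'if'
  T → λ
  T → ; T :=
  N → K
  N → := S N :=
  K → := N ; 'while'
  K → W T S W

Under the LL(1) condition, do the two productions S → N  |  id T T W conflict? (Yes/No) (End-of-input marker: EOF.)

FIRST(N) = { 'if', := } and FIRST(id T T W) = { id }.
The FIRST sets are disjoint and neither alternative is nullable — no conflict.

No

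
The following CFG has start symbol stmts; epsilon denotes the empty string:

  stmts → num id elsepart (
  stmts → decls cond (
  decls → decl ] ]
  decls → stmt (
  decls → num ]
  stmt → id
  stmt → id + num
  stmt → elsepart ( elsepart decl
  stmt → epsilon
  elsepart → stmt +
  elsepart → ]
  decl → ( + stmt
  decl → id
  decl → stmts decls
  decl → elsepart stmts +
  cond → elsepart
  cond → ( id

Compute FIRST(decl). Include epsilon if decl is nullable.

decl → ( + stmt contributes {(}.
decl → id contributes {id}.
From decl → stmts decls: add FIRST(stmts) = { (, +, ], id, num }.
From decl → elsepart stmts +: add FIRST(elsepart) = { +, ], id }.
Union: FIRST(decl) = { (, +, ], id, num }.

{ (, +, ], id, num }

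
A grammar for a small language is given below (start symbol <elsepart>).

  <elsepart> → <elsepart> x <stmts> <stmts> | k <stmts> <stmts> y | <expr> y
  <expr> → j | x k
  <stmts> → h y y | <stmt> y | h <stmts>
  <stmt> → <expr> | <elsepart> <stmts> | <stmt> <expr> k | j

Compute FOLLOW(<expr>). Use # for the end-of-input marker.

{ j, k, x, y }

In <elsepart> → <expr> y: add FIRST(y) = { y }.
In <stmt> → <expr>: <expr> is at the end, add FOLLOW(<stmt>) = { j, x, y }.
In <stmt> → <stmt> <expr> k: add FIRST(k) = { k }.
Union: FOLLOW(<expr>) = { j, k, x, y }.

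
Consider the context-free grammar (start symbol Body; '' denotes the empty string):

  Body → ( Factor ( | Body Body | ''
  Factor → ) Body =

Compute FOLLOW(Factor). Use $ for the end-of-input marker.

In Body → ( Factor (: add FIRST(() = { ( }.
Union: FOLLOW(Factor) = { ( }.

{ ( }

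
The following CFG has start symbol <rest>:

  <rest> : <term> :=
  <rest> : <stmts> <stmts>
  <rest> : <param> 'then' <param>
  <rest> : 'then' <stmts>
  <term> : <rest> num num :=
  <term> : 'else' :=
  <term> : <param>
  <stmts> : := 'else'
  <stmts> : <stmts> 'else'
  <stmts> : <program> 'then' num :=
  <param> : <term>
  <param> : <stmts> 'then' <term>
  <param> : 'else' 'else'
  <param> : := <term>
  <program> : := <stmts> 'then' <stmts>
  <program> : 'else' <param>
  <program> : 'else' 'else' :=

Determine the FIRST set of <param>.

{ 'else', 'then', := }

From <param> : <term>: add FIRST(<term>) = { 'else', 'then', := }.
From <param> : <stmts> 'then' <term>: add FIRST(<stmts>) = { 'else', := }.
<param> : 'else' 'else' contributes {'else'}.
<param> : := <term> contributes {:=}.
Union: FIRST(<param>) = { 'else', 'then', := }.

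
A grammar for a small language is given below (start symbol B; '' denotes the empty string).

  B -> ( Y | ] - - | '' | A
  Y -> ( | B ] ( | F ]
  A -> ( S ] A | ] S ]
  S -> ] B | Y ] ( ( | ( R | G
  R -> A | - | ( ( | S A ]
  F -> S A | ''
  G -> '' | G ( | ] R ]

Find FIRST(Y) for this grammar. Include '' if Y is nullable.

{ (, ] }

Y -> ( contributes {(}.
From Y -> B ] (: B nullable, take FIRST(B) ∪ {]} = { (, ] }.
From Y -> F ]: F nullable, take FIRST(F) ∪ {]} = { (, ] }.
Union: FIRST(Y) = { (, ] }.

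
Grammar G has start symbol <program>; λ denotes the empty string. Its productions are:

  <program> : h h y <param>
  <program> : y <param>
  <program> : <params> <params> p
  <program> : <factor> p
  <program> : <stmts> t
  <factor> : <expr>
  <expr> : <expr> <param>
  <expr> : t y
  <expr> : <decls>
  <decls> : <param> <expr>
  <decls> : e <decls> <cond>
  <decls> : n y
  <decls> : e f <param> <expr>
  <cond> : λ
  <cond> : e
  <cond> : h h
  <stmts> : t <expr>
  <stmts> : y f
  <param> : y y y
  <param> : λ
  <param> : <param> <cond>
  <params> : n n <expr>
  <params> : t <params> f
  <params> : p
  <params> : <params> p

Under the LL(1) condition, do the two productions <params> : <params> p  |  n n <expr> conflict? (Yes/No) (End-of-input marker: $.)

Yes

FIRST(<params> p) = { n, p, t } and FIRST(n n <expr>) = { n }.
Both contain n, so the two alternatives are not disjoint — LL(1) conflict.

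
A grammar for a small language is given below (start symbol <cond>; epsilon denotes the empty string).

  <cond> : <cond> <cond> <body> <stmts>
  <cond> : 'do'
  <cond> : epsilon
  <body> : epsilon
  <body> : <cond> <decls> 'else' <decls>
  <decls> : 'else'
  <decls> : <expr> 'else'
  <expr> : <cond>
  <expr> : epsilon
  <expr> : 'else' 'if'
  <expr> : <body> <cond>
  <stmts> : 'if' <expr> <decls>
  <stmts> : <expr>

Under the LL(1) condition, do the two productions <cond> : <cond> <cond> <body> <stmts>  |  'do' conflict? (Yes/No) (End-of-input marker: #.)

Yes

FIRST(<cond> <cond> <body> <stmts>) = { 'do', 'else', 'if', epsilon } and FIRST('do') = { 'do' }.
Both contain 'do', so the two alternatives are not disjoint — LL(1) conflict.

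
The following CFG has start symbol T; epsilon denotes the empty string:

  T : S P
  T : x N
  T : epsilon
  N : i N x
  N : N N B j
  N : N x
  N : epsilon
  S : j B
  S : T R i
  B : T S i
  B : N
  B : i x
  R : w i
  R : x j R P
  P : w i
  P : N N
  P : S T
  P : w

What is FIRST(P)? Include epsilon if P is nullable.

{ i, j, w, x, epsilon }

P : w i contributes {w}.
From P : N N: N, N nullable, take FIRST(N) ∪ FIRST(N) = { i, j, w, x }; also epsilon since the whole RHS is nullable.
From P : S T: add FIRST(S) = { j, w, x }.
P : w contributes {w}.
Union: FIRST(P) = { i, j, w, x, epsilon }.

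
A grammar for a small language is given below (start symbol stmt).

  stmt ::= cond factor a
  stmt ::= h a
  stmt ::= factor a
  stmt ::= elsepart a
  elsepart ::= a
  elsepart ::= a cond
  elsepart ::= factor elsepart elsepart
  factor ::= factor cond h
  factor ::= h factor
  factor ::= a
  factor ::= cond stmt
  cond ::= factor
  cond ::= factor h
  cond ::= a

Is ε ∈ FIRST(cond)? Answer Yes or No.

No nonterminal in this grammar is nullable.
No production of cond has an RHS whose symbols are all nullable, so cond is not nullable.

No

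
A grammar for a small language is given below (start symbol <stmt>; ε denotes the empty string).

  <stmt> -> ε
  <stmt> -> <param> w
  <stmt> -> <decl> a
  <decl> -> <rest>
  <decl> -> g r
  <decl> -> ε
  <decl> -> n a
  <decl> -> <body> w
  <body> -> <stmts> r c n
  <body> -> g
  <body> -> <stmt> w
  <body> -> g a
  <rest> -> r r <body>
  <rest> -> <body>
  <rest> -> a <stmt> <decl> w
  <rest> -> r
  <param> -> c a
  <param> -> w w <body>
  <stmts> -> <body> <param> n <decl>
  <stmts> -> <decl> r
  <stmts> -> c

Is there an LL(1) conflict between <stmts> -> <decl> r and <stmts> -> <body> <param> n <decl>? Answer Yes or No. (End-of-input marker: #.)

Yes

FIRST(<decl> r) = { a, c, g, n, r, w } and FIRST(<body> <param> n <decl>) = { a, c, g, n, r, w }.
Both contain a, so the two alternatives are not disjoint — LL(1) conflict.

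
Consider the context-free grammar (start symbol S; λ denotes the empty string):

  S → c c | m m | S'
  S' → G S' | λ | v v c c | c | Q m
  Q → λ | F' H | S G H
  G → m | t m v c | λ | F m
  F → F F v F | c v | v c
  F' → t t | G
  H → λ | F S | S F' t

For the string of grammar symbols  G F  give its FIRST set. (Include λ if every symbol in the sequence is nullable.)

{ c, m, t, v }

Add FIRST(G)\{λ} = { c, m, t, v }; G is nullable, continue.
Add FIRST(F) = { c, v }; F is not nullable, stop.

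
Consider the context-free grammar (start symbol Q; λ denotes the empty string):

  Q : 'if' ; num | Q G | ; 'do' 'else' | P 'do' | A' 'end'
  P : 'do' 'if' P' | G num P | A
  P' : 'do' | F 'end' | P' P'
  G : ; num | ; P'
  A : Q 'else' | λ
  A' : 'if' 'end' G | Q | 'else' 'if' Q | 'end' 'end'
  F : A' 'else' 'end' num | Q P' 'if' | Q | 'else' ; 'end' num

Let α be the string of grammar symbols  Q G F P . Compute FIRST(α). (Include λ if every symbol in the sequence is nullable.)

Add FIRST(Q) = { 'do', 'else', 'end', 'if', ; }; Q is not nullable, stop.

{ 'do', 'else', 'end', 'if', ; }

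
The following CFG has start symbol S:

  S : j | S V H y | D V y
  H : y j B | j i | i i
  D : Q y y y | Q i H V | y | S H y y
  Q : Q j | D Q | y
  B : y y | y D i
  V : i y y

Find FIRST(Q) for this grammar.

{ j, y }

From Q : Q j: add FIRST(Q) = { j, y }.
From Q : D Q: add FIRST(D) = { j, y }.
Q : y contributes {y}.
Union: FIRST(Q) = { j, y }.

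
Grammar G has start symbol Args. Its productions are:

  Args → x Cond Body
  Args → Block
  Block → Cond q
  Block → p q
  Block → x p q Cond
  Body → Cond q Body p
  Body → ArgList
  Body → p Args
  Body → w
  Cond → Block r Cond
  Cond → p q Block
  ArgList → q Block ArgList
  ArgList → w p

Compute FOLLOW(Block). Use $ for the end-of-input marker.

In Args → Block: Block is at the end, add FOLLOW(Args) = { $, p }.
In Cond → Block r Cond: add FIRST(r Cond) = { r }.
In Cond → p q Block: Block is at the end, add FOLLOW(Cond) = { $, p, q, r, w, x }.
In ArgList → q Block ArgList: add FIRST(ArgList) = { q, w }.
Union: FOLLOW(Block) = { $, p, q, r, w, x }.

{ $, p, q, r, w, x }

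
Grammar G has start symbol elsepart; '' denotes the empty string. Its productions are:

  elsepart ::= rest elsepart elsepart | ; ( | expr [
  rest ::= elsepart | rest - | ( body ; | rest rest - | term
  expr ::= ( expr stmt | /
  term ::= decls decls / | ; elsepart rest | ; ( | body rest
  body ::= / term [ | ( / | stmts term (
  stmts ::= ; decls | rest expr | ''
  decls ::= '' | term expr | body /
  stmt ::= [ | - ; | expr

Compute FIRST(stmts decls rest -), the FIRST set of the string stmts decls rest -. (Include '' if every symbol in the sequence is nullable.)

Add FIRST(stmts)\{''} = { (, /, ; }; stmts is nullable, continue.
Add FIRST(decls)\{''} = { (, /, ; }; decls is nullable, continue.
Add FIRST(rest) = { (, /, ; }; rest is not nullable, stop.

{ (, /, ; }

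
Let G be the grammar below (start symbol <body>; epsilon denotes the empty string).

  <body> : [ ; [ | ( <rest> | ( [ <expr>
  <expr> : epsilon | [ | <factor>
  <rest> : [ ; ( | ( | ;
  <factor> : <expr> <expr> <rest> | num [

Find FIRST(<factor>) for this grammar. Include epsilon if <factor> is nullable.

From <factor> : <expr> <expr> <rest>: <expr>, <expr> nullable, take FIRST(<expr>) ∪ FIRST(<expr>) ∪ FIRST(<rest>) = { (, ;, [, num }.
<factor> : num [ contributes {num}.
Union: FIRST(<factor>) = { (, ;, [, num }.

{ (, ;, [, num }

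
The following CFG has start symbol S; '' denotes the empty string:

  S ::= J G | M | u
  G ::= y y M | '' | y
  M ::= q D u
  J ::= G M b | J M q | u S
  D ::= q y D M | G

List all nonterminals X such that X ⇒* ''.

Directly nullable (have an ''-production): G.
D ::= G with every symbol nullable, so D is nullable.
No other nonterminal has a production whose RHS symbols are all nullable.

{ D, G }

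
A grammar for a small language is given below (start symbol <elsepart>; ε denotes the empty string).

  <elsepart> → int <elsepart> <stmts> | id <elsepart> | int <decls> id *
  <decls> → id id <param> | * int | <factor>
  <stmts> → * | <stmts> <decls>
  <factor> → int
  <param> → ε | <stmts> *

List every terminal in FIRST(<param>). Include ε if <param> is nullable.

{ *, ε }

<param> → ε contributes ε.
From <param> → <stmts> *: add FIRST(<stmts>) = { * }.
Union: FIRST(<param>) = { *, ε }.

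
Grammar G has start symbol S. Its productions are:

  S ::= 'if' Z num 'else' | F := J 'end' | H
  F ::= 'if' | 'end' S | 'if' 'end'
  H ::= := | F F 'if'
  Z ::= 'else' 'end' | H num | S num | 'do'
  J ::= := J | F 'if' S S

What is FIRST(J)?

J ::= := J contributes {:=}.
From J ::= F 'if' S S: add FIRST(F) = { 'end', 'if' }.
Union: FIRST(J) = { 'end', 'if', := }.

{ 'end', 'if', := }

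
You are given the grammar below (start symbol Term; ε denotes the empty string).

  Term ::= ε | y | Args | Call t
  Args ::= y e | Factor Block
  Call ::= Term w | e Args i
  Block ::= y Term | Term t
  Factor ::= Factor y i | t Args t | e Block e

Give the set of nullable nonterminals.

{ Term }

Directly nullable (have an ε-production): Term.
No other nonterminal has a production whose RHS symbols are all nullable.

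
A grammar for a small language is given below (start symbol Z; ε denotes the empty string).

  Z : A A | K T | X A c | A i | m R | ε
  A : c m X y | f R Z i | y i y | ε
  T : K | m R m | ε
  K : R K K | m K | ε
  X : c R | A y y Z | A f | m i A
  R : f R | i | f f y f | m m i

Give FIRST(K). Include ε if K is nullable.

{ f, i, m, ε }

From K : R K K: add FIRST(R) = { f, i, m }.
K : m K contributes {m}.
K : ε contributes ε.
Union: FIRST(K) = { f, i, m, ε }.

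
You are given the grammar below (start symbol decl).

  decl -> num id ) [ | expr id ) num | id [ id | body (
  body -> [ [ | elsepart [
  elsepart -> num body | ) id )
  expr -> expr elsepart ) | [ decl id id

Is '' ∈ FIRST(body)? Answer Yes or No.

No nonterminal in this grammar is nullable.
No production of body has an RHS whose symbols are all nullable, so body is not nullable.

No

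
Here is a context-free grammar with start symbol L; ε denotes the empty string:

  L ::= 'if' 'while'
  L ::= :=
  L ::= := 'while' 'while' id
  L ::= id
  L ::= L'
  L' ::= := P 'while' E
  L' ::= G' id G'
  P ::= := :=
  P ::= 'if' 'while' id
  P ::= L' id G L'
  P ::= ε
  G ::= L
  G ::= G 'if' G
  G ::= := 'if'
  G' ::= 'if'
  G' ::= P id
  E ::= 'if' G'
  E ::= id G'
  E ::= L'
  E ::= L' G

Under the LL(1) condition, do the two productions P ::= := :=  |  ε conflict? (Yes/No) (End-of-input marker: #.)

FIRST(:= :=) = { := } and FIRST(ε) = { ε }.
The second is nullable but FOLLOW(P) = { 'while', id } is disjoint from FIRST of the first.

No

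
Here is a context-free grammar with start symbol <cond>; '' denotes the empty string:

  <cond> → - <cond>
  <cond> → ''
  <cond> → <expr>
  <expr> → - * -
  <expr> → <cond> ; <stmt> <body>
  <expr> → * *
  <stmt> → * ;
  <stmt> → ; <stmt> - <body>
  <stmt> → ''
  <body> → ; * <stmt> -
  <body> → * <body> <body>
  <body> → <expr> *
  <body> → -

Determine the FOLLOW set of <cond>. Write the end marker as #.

{ #, ; }

<cond> is the start symbol, so # ∈ FOLLOW(<cond>).
In <cond> → - <cond>: <cond> is at the end, add FOLLOW(<cond>) = { #, ; }.
In <expr> → <cond> ; <stmt> <body>: add FIRST(; <stmt> <body>) = { ; }.
Union: FOLLOW(<cond>) = { #, ; }.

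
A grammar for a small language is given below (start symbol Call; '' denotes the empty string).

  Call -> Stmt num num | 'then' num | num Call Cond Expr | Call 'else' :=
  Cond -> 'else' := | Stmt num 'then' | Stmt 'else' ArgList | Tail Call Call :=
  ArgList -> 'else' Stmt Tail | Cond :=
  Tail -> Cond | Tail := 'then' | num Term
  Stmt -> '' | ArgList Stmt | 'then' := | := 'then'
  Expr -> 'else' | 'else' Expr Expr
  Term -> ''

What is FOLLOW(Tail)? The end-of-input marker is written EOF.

In Cond -> Tail Call Call :=: add FIRST(Call Call :=) = { 'else', 'then', :=, num }.
In ArgList -> 'else' Stmt Tail: Tail is at the end, add FOLLOW(ArgList) = { 'else', 'then', :=, num }.
In Tail -> Tail := 'then': add FIRST(:= 'then') = { := }.
Union: FOLLOW(Tail) = { 'else', 'then', :=, num }.

{ 'else', 'then', :=, num }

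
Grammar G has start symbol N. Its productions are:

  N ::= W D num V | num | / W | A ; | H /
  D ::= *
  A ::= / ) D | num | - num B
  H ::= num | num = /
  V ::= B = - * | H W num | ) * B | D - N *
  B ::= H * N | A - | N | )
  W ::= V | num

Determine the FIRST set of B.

From B ::= H * N: add FIRST(H) = { num }.
From B ::= A -: add FIRST(A) = { -, /, num }.
From B ::= N: add FIRST(N) = { ), *, -, /, num }.
B ::= ) contributes {)}.
Union: FIRST(B) = { ), *, -, /, num }.

{ ), *, -, /, num }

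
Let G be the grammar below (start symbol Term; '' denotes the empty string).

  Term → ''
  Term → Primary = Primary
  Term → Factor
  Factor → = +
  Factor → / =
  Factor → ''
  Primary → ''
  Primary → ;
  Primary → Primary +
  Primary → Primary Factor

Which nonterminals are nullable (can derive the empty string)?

Directly nullable (have an ''-production): Term, Factor, Primary.

{ Factor, Primary, Term }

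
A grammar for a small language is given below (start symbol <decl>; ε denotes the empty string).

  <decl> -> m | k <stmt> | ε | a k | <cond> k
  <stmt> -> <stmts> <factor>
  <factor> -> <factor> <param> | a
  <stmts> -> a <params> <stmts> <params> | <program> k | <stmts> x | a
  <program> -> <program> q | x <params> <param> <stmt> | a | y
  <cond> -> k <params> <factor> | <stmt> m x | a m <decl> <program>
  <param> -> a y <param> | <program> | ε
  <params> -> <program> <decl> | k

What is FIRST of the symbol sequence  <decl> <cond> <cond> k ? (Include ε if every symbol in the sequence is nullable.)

Add FIRST(<decl>)\{ε} = { a, k, m, x, y }; <decl> is nullable, continue.
Add FIRST(<cond>) = { a, k, x, y }; <cond> is not nullable, stop.

{ a, k, m, x, y }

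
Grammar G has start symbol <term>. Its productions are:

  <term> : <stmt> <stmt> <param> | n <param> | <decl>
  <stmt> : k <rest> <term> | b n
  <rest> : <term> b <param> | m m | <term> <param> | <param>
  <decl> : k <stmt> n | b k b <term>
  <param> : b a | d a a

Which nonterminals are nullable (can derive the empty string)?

{ } (none)

No nonterminal has an empty production or an RHS whose symbols are all nullable.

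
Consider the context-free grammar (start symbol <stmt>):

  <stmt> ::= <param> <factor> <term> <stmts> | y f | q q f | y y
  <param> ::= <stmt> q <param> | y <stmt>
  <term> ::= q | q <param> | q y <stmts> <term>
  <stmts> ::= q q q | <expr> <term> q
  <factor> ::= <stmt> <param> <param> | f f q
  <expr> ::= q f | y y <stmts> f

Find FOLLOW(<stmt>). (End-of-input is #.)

{ #, f, q, y }

<stmt> is the start symbol, so # ∈ FOLLOW(<stmt>).
In <param> ::= <stmt> q <param>: add FIRST(q <param>) = { q }.
In <param> ::= y <stmt>: <stmt> is at the end, add FOLLOW(<param>) = { f, q, y }.
In <factor> ::= <stmt> <param> <param>: add FIRST(<param> <param>) = { q, y }.
Union: FOLLOW(<stmt>) = { #, f, q, y }.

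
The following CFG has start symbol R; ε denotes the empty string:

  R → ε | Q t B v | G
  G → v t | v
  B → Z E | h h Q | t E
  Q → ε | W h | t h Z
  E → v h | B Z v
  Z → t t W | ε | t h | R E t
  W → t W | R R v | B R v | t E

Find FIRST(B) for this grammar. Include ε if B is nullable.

From B → Z E: Z nullable, take FIRST(Z) ∪ FIRST(E) = { h, t, v }.
B → h h Q contributes {h}.
B → t E contributes {t}.
Union: FIRST(B) = { h, t, v }.

{ h, t, v }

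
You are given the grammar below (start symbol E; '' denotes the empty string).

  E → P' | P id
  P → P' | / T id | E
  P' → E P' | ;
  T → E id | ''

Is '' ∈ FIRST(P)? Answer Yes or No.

Nullable nonterminals: T.
No production of P has an RHS whose symbols are all nullable, so P is not nullable.

No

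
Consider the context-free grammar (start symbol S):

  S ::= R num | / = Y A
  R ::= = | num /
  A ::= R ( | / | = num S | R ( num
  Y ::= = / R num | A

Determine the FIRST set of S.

{ /, =, num }

From S ::= R num: add FIRST(R) = { =, num }.
S ::= / = Y A contributes {/}.
Union: FIRST(S) = { /, =, num }.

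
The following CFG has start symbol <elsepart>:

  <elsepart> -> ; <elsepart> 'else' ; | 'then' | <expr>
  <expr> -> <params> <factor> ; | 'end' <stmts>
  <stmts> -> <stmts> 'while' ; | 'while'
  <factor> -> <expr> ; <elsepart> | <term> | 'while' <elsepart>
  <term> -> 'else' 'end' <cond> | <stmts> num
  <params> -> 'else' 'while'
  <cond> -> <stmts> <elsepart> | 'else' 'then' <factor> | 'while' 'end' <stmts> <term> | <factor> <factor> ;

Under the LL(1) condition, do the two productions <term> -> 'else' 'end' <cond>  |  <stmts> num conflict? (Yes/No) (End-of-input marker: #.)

FIRST('else' 'end' <cond>) = { 'else' } and FIRST(<stmts> num) = { 'while' }.
The FIRST sets are disjoint and neither alternative is nullable — no conflict.

No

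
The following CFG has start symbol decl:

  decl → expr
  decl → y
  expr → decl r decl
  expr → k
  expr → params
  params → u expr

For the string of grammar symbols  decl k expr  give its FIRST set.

Add FIRST(decl) = { k, u, y }; decl is not nullable, stop.

{ k, u, y }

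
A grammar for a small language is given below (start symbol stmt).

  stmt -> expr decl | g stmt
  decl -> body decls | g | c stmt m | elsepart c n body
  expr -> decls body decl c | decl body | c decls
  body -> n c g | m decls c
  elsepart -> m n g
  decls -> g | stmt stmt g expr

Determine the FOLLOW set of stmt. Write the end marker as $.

{ $, c, g, m, n }

stmt is the start symbol, so $ ∈ FOLLOW(stmt).
In stmt -> g stmt: stmt is at the end, add FOLLOW(stmt) = { $, c, g, m, n }.
In decl -> c stmt m: add FIRST(m) = { m }.
In decls -> stmt stmt g expr: add FIRST(stmt g expr) = { c, g, m, n }.
In decls -> stmt stmt g expr: add FIRST(g expr) = { g }.
Union: FOLLOW(stmt) = { $, c, g, m, n }.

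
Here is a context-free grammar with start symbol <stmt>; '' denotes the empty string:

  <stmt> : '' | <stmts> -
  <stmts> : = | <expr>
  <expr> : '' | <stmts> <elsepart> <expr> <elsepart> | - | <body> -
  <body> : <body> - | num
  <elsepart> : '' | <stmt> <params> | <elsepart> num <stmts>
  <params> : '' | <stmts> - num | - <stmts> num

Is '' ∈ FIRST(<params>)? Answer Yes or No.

<params> has an ''-production, so <params> ⇒ ''.

Yes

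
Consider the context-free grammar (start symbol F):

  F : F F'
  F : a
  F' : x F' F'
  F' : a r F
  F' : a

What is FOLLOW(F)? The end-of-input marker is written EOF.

{ EOF, a, x }

F is the start symbol, so EOF ∈ FOLLOW(F).
In F : F F': add FIRST(F') = { a, x }.
In F' : a r F: F is at the end, add FOLLOW(F') = { EOF, a, x }.
Union: FOLLOW(F) = { EOF, a, x }.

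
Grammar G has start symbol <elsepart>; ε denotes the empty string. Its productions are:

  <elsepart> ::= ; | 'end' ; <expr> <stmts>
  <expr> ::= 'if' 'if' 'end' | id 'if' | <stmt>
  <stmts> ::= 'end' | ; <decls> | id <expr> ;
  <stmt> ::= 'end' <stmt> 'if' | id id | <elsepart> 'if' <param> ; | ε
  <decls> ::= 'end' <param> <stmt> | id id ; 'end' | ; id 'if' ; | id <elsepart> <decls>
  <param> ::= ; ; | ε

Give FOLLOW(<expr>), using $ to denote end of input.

{ 'end', ;, id }

In <elsepart> ::= 'end' ; <expr> <stmts>: add FIRST(<stmts>) = { 'end', ;, id }.
In <stmts> ::= id <expr> ;: add FIRST(;) = { ; }.
Union: FOLLOW(<expr>) = { 'end', ;, id }.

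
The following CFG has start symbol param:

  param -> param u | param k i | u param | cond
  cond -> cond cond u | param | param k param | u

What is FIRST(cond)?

{ u }

From cond -> cond cond u: add FIRST(cond) = { u }.
From cond -> param: add FIRST(param) = { u }.
From cond -> param k param: add FIRST(param) = { u }.
cond -> u contributes {u}.
Union: FIRST(cond) = { u }.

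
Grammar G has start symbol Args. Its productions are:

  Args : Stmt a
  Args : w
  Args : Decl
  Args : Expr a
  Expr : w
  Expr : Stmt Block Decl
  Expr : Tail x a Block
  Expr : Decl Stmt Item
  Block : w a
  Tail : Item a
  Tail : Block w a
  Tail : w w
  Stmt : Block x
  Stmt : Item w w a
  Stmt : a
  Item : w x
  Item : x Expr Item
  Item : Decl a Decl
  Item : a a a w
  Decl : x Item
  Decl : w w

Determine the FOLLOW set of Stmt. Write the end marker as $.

{ a, w, x }

In Args : Stmt a: add FIRST(a) = { a }.
In Expr : Stmt Block Decl: add FIRST(Block Decl) = { w }.
In Expr : Decl Stmt Item: add FIRST(Item) = { a, w, x }.
Union: FOLLOW(Stmt) = { a, w, x }.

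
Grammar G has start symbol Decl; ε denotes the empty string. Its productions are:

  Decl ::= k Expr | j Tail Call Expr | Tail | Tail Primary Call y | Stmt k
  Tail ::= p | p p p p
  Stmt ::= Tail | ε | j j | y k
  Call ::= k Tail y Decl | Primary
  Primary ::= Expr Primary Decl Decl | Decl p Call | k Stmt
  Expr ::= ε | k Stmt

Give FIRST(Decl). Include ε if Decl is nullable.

{ j, k, p, y }

Decl ::= k Expr contributes {k}.
Decl ::= j Tail Call Expr contributes {j}.
From Decl ::= Tail: add FIRST(Tail) = { p }.
From Decl ::= Tail Primary Call y: add FIRST(Tail) = { p }.
From Decl ::= Stmt k: Stmt nullable, take FIRST(Stmt) ∪ {k} = { j, k, p, y }.
Union: FIRST(Decl) = { j, k, p, y }.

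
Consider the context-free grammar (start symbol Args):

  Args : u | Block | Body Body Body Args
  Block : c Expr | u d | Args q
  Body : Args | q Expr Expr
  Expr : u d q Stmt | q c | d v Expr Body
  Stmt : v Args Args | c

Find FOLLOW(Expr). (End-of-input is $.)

{ $, c, d, q, u }

In Block : c Expr: Expr is at the end, add FOLLOW(Block) = { $, c, d, q, u }.
In Body : q Expr Expr: add FIRST(Expr) = { d, q, u }.
In Body : q Expr Expr: Expr is at the end, add FOLLOW(Body) = { $, c, d, q, u }.
In Expr : d v Expr Body: add FIRST(Body) = { c, q, u }.
Union: FOLLOW(Expr) = { $, c, d, q, u }.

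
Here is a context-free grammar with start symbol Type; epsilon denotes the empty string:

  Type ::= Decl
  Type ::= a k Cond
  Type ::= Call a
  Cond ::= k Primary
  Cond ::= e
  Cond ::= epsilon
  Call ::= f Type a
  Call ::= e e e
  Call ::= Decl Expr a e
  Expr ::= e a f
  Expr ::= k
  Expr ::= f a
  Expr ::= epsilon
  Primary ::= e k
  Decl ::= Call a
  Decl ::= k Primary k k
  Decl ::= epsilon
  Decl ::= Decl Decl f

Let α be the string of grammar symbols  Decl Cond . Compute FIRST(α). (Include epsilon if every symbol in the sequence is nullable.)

{ a, e, f, k, epsilon }

Add FIRST(Decl)\{epsilon} = { a, e, f, k }; Decl is nullable, continue.
Add FIRST(Cond)\{epsilon} = { e, k }; Cond is nullable, continue.
Every symbol is nullable, so include epsilon.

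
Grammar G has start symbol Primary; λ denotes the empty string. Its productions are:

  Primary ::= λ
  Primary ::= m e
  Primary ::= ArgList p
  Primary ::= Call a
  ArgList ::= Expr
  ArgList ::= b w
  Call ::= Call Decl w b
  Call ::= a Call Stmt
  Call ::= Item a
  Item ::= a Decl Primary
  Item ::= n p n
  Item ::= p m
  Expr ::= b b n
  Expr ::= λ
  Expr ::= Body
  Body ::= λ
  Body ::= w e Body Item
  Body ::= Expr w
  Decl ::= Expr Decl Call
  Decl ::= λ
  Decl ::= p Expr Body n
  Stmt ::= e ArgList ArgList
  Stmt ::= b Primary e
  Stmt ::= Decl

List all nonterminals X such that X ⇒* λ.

{ ArgList, Body, Decl, Expr, Primary, Stmt }

Directly nullable (have an λ-production): Primary, Expr, Body, Decl.
ArgList ::= Expr with every symbol nullable, so ArgList is nullable.
Stmt ::= Decl with every symbol nullable, so Stmt is nullable.
No other nonterminal has a production whose RHS symbols are all nullable.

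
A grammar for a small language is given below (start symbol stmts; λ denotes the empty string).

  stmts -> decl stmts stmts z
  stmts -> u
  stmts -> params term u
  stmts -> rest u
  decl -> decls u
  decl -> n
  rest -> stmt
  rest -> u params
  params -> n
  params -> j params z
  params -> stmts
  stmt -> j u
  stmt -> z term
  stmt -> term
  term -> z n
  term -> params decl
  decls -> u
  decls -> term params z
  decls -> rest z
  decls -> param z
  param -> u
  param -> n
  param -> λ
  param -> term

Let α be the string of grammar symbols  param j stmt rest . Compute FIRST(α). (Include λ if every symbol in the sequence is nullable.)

{ j, n, u, z }

Add FIRST(param)\{λ} = { j, n, u, z }; param is nullable, continue.
j is a terminal; add {j} and stop.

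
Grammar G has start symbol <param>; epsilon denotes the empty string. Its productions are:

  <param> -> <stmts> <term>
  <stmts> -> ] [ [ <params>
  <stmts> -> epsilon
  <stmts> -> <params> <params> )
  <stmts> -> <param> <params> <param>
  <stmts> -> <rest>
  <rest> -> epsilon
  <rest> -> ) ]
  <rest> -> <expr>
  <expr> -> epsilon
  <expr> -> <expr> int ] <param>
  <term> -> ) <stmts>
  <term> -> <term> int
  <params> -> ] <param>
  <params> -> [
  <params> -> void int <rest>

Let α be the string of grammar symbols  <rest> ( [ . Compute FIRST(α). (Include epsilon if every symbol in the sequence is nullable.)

{ (, ), int }

Add FIRST(<rest>)\{epsilon} = { ), int }; <rest> is nullable, continue.
( is a terminal; add {(} and stop.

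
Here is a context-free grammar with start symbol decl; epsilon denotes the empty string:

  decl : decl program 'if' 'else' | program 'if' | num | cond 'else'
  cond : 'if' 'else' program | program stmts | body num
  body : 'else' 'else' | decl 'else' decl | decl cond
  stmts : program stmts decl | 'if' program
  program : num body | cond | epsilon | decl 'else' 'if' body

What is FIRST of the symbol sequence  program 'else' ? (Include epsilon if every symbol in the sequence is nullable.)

{ 'else', 'if', num }

Add FIRST(program)\{epsilon} = { 'else', 'if', num }; program is nullable, continue.
'else' is a terminal; add {'else'} and stop.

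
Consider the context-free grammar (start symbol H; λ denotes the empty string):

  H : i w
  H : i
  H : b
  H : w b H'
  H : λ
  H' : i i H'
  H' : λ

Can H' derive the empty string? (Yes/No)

H' has an λ-production, so H' ⇒ λ.

Yes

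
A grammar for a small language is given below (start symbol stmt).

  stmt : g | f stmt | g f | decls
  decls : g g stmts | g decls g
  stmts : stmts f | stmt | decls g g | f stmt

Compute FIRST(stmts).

{ f, g }

From stmts : stmts f: add FIRST(stmts) = { f, g }.
From stmts : stmt: add FIRST(stmt) = { f, g }.
From stmts : decls g g: add FIRST(decls) = { g }.
stmts : f stmt contributes {f}.
Union: FIRST(stmts) = { f, g }.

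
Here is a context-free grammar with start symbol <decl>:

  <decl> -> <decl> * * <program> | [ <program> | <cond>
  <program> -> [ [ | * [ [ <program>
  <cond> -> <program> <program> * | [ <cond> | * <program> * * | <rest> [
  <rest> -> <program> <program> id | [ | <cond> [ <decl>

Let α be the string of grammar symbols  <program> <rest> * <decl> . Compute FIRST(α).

Add FIRST(<program>) = { *, [ }; <program> is not nullable, stop.

{ *, [ }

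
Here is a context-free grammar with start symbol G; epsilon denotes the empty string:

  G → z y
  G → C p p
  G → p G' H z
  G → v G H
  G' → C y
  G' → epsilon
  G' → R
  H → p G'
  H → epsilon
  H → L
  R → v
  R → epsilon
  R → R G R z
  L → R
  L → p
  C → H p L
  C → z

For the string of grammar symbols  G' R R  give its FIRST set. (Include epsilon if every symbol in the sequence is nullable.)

Add FIRST(G')\{epsilon} = { p, v, z }; G' is nullable, continue.
Add FIRST(R)\{epsilon} = { p, v, z }; R is nullable, continue.
Add FIRST(R)\{epsilon} = { p, v, z }; R is nullable, continue.
Every symbol is nullable, so include epsilon.

{ p, v, z, epsilon }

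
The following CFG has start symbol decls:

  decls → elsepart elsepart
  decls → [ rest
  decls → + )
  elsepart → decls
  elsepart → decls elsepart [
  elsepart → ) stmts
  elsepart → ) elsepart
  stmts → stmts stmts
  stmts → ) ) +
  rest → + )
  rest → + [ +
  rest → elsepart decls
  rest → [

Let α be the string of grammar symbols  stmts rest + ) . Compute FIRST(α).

{ ) }

Add FIRST(stmts) = { ) }; stmts is not nullable, stop.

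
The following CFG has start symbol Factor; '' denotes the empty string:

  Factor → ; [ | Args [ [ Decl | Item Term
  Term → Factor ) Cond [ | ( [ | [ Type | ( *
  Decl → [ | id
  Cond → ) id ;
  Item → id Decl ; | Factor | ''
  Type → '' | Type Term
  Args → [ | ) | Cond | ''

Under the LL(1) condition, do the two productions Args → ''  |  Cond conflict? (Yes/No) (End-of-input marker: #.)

FIRST('') = { '' } and FIRST(Cond) = { ) }.
The first is nullable but FOLLOW(Args) = { [ } is disjoint from FIRST of the second.

No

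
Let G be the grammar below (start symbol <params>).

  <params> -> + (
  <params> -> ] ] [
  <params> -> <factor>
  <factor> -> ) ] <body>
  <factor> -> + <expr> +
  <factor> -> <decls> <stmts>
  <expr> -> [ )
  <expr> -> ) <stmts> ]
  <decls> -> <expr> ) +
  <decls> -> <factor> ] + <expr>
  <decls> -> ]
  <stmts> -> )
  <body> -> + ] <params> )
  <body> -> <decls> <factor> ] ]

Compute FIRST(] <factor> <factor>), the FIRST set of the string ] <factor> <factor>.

{ ] }

] is a terminal; add {]} and stop.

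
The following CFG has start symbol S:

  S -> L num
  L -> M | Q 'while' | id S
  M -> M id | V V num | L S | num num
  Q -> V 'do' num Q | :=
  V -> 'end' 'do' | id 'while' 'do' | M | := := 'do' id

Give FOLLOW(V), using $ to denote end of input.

In M -> V V num: add FIRST(V num) = { 'end', :=, id, num }.
In M -> V V num: add FIRST(num) = { num }.
In Q -> V 'do' num Q: add FIRST('do' num Q) = { 'do' }.
Union: FOLLOW(V) = { 'do', 'end', :=, id, num }.

{ 'do', 'end', :=, id, num }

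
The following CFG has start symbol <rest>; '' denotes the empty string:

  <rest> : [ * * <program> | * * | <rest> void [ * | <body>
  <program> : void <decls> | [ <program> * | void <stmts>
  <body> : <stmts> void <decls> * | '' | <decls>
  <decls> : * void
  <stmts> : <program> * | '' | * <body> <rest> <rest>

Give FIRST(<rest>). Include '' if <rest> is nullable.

<rest> : [ * * <program> contributes {[}.
<rest> : * * contributes {*}.
From <rest> : <rest> void [ *: <rest> nullable, take FIRST(<rest>) ∪ {void} = { *, [, void }.
From <rest> : <body>: add FIRST(<body>) = { *, [, void, '' } (including '' since <body> is nullable).
Union: FIRST(<rest>) = { *, [, void, '' }.

{ *, [, void, '' }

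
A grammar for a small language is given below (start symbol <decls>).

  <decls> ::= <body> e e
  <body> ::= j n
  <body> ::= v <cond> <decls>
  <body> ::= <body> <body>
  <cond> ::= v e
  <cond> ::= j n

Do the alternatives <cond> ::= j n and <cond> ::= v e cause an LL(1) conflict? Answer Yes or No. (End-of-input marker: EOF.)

FIRST(j n) = { j } and FIRST(v e) = { v }.
The FIRST sets are disjoint and neither alternative is nullable — no conflict.

No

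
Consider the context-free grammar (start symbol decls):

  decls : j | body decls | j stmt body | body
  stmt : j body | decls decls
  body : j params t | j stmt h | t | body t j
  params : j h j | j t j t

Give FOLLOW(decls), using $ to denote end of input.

decls is the start symbol, so $ ∈ FOLLOW(decls).
In decls : body decls: decls is at the end, add FOLLOW(decls) = { $, h, j, t }.
In stmt : decls decls: add FIRST(decls) = { j, t }.
In stmt : decls decls: decls is at the end, add FOLLOW(stmt) = { h, j, t }.
Union: FOLLOW(decls) = { $, h, j, t }.

{ $, h, j, t }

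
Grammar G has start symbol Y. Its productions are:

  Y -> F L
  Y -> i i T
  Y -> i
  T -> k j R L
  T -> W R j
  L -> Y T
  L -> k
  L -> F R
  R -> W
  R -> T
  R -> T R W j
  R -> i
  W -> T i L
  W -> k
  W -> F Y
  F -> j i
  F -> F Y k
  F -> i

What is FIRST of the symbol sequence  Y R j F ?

Add FIRST(Y) = { i, j }; Y is not nullable, stop.

{ i, j }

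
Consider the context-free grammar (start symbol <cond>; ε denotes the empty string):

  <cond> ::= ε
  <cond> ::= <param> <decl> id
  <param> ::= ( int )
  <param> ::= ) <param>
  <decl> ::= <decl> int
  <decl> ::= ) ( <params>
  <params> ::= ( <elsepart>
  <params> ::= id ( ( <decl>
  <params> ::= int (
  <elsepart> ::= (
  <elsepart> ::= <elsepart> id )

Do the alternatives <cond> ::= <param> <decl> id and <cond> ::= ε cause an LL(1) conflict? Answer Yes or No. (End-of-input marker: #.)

FIRST(<param> <decl> id) = { (, ) } and FIRST(ε) = { ε }.
The second is nullable but FOLLOW(<cond>) = { # } is disjoint from FIRST of the first.

No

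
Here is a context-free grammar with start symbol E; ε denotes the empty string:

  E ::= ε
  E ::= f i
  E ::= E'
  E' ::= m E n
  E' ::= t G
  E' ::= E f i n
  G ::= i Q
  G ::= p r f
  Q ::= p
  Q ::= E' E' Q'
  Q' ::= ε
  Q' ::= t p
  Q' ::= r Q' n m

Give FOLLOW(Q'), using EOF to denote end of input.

In Q ::= E' E' Q': Q' is at the end, add FOLLOW(Q) = { EOF, f, m, n, r, t }.
In Q' ::= r Q' n m: add FIRST(n m) = { n }.
Union: FOLLOW(Q') = { EOF, f, m, n, r, t }.

{ EOF, f, m, n, r, t }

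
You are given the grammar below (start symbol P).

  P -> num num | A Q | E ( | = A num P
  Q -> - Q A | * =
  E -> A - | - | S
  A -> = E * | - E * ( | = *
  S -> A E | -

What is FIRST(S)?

From S -> A E: add FIRST(A) = { -, = }.
S -> - contributes {-}.
Union: FIRST(S) = { -, = }.

{ -, = }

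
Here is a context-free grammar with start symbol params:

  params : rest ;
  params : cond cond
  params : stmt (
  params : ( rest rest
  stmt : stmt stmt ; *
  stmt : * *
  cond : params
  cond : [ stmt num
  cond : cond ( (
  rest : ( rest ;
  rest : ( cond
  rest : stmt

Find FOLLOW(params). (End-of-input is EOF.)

params is the start symbol, so EOF ∈ FOLLOW(params).
In cond : params: params is at the end, add FOLLOW(cond) = { EOF, (, *, ;, [ }.
Union: FOLLOW(params) = { EOF, (, *, ;, [ }.

{ EOF, (, *, ;, [ }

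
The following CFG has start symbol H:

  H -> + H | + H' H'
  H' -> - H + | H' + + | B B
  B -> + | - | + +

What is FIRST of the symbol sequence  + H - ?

+ is a terminal; add {+} and stop.

{ + }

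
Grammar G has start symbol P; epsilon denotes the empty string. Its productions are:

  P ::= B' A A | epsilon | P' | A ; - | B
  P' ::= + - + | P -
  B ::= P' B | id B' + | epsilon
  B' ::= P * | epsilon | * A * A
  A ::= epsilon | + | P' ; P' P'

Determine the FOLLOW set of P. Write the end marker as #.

{ #, *, - }

P is the start symbol, so # ∈ FOLLOW(P).
In P' ::= P -: add FIRST(-) = { - }.
In B' ::= P *: add FIRST(*) = { * }.
Union: FOLLOW(P) = { #, *, - }.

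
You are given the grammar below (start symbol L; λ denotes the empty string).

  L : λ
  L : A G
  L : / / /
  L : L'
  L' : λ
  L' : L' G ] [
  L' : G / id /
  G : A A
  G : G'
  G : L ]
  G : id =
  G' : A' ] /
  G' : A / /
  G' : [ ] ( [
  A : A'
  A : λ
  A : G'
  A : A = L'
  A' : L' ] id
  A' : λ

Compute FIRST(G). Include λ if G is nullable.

From G : A A: A, A nullable, take FIRST(A) ∪ FIRST(A) = { /, =, [, ], id }; also λ since the whole RHS is nullable.
From G : G': add FIRST(G') = { /, =, [, ], id }.
From G : L ]: L nullable, take FIRST(L) ∪ {]} = { /, =, [, ], id }.
G : id = contributes {id}.
Union: FIRST(G) = { /, =, [, ], id, λ }.

{ /, =, [, ], id, λ }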